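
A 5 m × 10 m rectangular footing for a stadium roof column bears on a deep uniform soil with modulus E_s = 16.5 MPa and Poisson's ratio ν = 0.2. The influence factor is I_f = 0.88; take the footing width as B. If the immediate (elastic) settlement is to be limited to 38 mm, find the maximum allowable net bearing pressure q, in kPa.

q ≈ 148 kPa

E_s = 16.5 MPa = 16500 kPa.
S_e = q·B·(1−ν²)/E_s · I_f  ⇒  q = S_e·E_s / (B·(1−ν²)·I_f).
q = 0.038 × 16500 / (5 × 0.96 × 0.88) = 148.4 kPa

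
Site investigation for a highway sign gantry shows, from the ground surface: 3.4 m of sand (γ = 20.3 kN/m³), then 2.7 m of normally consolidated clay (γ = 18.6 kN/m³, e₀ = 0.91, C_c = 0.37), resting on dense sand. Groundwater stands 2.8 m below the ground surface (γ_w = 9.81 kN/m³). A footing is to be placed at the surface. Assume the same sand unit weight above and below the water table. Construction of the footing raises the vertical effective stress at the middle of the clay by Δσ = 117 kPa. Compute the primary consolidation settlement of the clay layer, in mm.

S_c ≈ 214 mm

Mid-depth of clay below the ground surface: z = 3.4 + 2.7/2 = 4.75 m.
Total vertical stress at mid-clay: σ_v = 20.3×3.4 + 18.6×1.35 = 94.13 kPa.
Pore pressure: u = 9.81×(4.75 − 2.8) = 19.13 kPa.
Initial effective stress: σ'_0 = σ_v − u = 94.13 − 19.13 = 75 kPa.
Final effective stress: σ'_f = σ'_0 + Δσ = 75 + 117 = 192 kPa.
Normally consolidated clay, so the full stress increment lies on the virgin compression line:
S_c = C_c·H/(1+e₀)·log₁₀(σ'_f/σ'_0) = 0.37×2.7/(1+0.91)×log₁₀(192/75)
    = 0.52304 × 0.40824 = 0.2135 m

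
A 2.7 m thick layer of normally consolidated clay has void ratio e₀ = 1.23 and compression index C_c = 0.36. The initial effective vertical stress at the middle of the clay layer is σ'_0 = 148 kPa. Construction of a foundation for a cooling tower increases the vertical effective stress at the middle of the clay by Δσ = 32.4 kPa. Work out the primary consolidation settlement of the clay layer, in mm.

S_c ≈ 37.5 mm

Final effective stress: σ'_f = σ'_0 + Δσ = 148 + 32.4 = 180.4 kPa.
Normally consolidated clay, so the full stress increment lies on the virgin compression line:
S_c = C_c·H/(1+e₀)·log₁₀(σ'_f/σ'_0) = 0.36×2.7/(1+1.23)×log₁₀(180.4/148)
    = 0.43587 × 0.085975 = 0.03747 m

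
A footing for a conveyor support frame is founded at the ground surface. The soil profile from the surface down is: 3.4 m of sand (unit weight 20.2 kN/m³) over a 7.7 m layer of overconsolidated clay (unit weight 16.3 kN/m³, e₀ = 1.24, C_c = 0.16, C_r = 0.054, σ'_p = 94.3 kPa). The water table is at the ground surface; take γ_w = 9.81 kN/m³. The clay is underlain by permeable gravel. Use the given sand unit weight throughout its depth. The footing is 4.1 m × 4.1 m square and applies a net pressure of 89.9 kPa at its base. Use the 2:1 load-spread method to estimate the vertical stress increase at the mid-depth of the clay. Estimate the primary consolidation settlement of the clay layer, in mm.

S_c ≈ 14.3 mm

Mid-depth of clay below the ground surface: z = 3.4 + 7.7/2 = 7.25 m.
Total vertical stress at mid-clay: σ_v = 20.2×3.4 + 16.3×3.85 = 131.44 kPa.
Pore pressure: u = 9.81×(7.25 − 0) = 71.123 kPa.
Initial effective stress: σ'_0 = σ_v − u = 131.44 − 71.123 = 60.317 kPa.
Stress increase at mid-clay by the 2:1 spreading method:
Δσ = qBL/((B+z)(L+z)) = 89.9×4.1×4.1/((4.1+7.25)(4.1+7.25)) = 11.731 kPa
Final effective stress: σ'_f = 60.317 + 11.731 = 72.048 kPa.
σ'_f = 72.048 ≤ σ'_p = 94.3 kPa, so the clay remains overconsolidated and only the recompression index applies:
S_c = C_r·H/(1+e₀)·log₁₀(σ'_f/σ'_0) = 0.054×7.7/2.24×log₁₀(72.048/60.317)
    = 0.18562 × 0.077182 = 0.01433 m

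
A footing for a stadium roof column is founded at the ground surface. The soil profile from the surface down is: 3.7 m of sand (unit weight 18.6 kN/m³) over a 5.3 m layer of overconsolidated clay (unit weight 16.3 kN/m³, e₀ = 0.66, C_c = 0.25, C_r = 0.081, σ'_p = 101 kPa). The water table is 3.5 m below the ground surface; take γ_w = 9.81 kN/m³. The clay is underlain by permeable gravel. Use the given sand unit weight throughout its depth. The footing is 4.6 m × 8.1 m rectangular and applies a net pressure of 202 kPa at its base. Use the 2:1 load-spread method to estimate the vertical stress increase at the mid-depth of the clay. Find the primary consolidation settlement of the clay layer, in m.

S_c ≈ 0.112 m

Mid-depth of clay below the ground surface: z = 3.7 + 5.3/2 = 6.35 m.
Total vertical stress at mid-clay: σ_v = 18.6×3.7 + 16.3×2.65 = 112.02 kPa.
Pore pressure: u = 9.81×(6.35 − 3.5) = 27.959 kPa.
Initial effective stress: σ'_0 = σ_v − u = 112.02 − 27.959 = 84.061 kPa.
Stress increase at mid-clay by the 2:1 spreading method:
Δσ = qBL/((B+z)(L+z)) = 202×4.6×8.1/((4.6+6.35)(8.1+6.35)) = 47.568 kPa
Final effective stress: σ'_f = 84.061 + 47.568 = 131.63 kPa.
σ'_f = 131.63 > σ'_p = 101 kPa, so the stress path crosses the preconsolidation pressure — recompression up to σ'_p, then virgin compression beyond:
S_c = H/(1+e₀)·[C_r·log₁₀(σ'_p/σ'_0) + C_c·log₁₀(σ'_f/σ'_p)]
    = 5.3/1.66 × [0.081×log₁₀(101/84.061) + 0.25×log₁₀(131.63/101)]
    = 3.1928 × [0.0064579 + 0.028758] = 0.1124 m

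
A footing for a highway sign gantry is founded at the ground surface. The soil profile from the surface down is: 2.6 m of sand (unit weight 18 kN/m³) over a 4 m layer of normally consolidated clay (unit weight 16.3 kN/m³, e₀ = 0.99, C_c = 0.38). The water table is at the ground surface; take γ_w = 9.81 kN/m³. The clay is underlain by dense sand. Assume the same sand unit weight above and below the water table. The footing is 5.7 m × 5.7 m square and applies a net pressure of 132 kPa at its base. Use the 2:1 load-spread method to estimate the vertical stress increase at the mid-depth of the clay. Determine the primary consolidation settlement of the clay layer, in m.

S_c ≈ 0.258 m

Mid-depth of clay below the ground surface: z = 2.6 + 4/2 = 4.6 m.
Total vertical stress at mid-clay: σ_v = 18×2.6 + 16.3×2 = 79.4 kPa.
Pore pressure: u = 9.81×(4.6 − 0) = 45.126 kPa.
Initial effective stress: σ'_0 = σ_v − u = 79.4 − 45.126 = 34.274 kPa.
Stress increase at mid-clay by the 2:1 spreading method:
Δσ = qBL/((B+z)(L+z)) = 132×5.7×5.7/((5.7+4.6)(5.7+4.6)) = 40.425 kPa
Final effective stress: σ'_f = σ'_0 + Δσ = 34.274 + 40.425 = 74.699 kPa.
Normally consolidated clay, so the full stress increment lies on the virgin compression line:
S_c = C_c·H/(1+e₀)·log₁₀(σ'_f/σ'_0) = 0.38×4/(1+0.99)×log₁₀(74.699/34.274)
    = 0.76382 × 0.33835 = 0.2584 m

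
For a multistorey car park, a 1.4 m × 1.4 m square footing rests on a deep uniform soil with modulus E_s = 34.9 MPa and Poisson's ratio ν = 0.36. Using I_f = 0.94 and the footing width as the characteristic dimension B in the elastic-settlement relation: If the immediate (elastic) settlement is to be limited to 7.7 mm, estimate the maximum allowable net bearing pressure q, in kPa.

q ≈ 235 kPa

E_s = 34.9 MPa = 34900 kPa.
S_e = q·B·(1−ν²)/E_s · I_f  ⇒  q = S_e·E_s / (B·(1−ν²)·I_f).
q = 0.0077 × 34900 / (1.4 × 0.8704 × 0.94) = 234.6 kPa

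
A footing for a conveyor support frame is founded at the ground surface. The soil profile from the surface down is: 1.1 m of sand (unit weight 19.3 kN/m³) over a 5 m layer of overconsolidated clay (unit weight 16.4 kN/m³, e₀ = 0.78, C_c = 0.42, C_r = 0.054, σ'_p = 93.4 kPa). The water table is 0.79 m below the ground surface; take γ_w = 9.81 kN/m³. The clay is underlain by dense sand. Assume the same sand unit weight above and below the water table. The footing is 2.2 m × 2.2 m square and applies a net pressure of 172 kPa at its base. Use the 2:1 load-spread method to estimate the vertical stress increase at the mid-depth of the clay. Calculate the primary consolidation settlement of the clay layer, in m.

S_c ≈ 0.0355 m

Mid-depth of clay below the ground surface: z = 1.1 + 5/2 = 3.6 m.
Total vertical stress at mid-clay: σ_v = 19.3×1.1 + 16.4×2.5 = 62.23 kPa.
Pore pressure: u = 9.81×(3.6 − 0.79) = 27.566 kPa.
Initial effective stress: σ'_0 = σ_v − u = 62.23 − 27.566 = 34.664 kPa.
Stress increase at mid-clay by the 2:1 spreading method:
Δσ = qBL/((B+z)(L+z)) = 172×2.2×2.2/((2.2+3.6)(2.2+3.6)) = 24.747 kPa
Final effective stress: σ'_f = 34.664 + 24.747 = 59.411 kPa.
σ'_f = 59.411 ≤ σ'_p = 93.4 kPa, so the clay remains overconsolidated and only the recompression index applies:
S_c = C_r·H/(1+e₀)·log₁₀(σ'_f/σ'_0) = 0.054×5/1.78×log₁₀(59.411/34.664)
    = 0.15169 × 0.23399 = 0.03549 m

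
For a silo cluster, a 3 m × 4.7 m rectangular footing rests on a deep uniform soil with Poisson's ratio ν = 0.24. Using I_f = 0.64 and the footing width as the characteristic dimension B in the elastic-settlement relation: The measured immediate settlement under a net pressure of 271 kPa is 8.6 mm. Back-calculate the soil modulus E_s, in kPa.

E_s ≈ 57000 kPa

S_e = q·B·(1−ν²)/E_s · I_f  ⇒  E_s = q·B·(1−ν²)·I_f / S_e.
E_s = 271 × 3 × 0.9424 × 0.64 / 0.0086 = 57020 kPa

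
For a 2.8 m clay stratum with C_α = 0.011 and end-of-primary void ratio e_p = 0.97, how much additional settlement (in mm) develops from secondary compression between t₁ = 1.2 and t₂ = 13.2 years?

S_s ≈ 16.3 mm

Secondary compression: S_s = C_α·H/(1+e_p)·log₁₀(t₂/t₁)
S_s = 0.011×2.8/(1+0.97)×log₁₀(13.2/1.2)
    = 0.01563 × 1.041 = 0.01628 m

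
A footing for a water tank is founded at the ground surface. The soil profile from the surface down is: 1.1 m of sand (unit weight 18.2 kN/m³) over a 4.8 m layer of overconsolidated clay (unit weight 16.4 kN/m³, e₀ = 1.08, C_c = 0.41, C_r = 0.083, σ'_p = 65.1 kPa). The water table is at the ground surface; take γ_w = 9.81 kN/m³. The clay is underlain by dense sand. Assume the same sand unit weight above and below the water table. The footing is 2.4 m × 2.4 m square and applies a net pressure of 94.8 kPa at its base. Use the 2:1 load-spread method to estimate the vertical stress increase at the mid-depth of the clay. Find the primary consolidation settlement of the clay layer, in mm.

Mid-depth of clay below the ground surface: z = 1.1 + 4.8/2 = 3.5 m.
Total vertical stress at mid-clay: σ_v = 18.2×1.1 + 16.4×2.4 = 59.38 kPa.
Pore pressure: u = 9.81×(3.5 − 0) = 34.335 kPa.
Initial effective stress: σ'_0 = σ_v − u = 59.38 − 34.335 = 25.045 kPa.
Stress increase at mid-clay by the 2:1 spreading method:
Δσ = qBL/((B+z)(L+z)) = 94.8×2.4×2.4/((2.4+3.5)(2.4+3.5)) = 15.687 kPa
Final effective stress: σ'_f = 25.045 + 15.687 = 40.732 kPa.
σ'_f = 40.732 ≤ σ'_p = 65.1 kPa, so the clay remains overconsolidated and only the recompression index applies:
S_c = C_r·H/(1+e₀)·log₁₀(σ'_f/σ'_0) = 0.083×4.8/2.08×log₁₀(40.732/25.045)
    = 0.19154 × 0.21121 = 0.04045 m

S_c ≈ 40.5 mm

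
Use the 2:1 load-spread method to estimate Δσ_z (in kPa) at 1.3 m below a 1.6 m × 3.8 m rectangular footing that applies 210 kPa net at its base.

Δσ_z ≈ 86.3 kPa

By the 2:1 method the load spreads at 1 horizontal : 2 vertical, so at depth z the loaded area has grown by z in each plan dimension:
Δσ = qBL/((B+z)(L+z)) = 210×1.6×3.8/((1.6+1.3)(3.8+1.3)) = 86.329 kPa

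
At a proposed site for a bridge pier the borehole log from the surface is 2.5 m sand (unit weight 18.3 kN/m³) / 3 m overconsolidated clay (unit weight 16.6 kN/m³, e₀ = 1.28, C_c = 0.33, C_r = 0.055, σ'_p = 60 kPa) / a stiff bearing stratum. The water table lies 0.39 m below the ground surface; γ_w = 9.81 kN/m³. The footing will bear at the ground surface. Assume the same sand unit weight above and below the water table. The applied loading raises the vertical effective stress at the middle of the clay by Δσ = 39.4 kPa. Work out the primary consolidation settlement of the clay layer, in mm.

S_c ≈ 57.9 mm

Mid-depth of clay below the ground surface: z = 2.5 + 3/2 = 4 m.
Total vertical stress at mid-clay: σ_v = 18.3×2.5 + 16.6×1.5 = 70.65 kPa.
Pore pressure: u = 9.81×(4 − 0.39) = 35.414 kPa.
Initial effective stress: σ'_0 = σ_v − u = 70.65 − 35.414 = 35.236 kPa.
Final effective stress: σ'_f = 35.236 + 39.4 = 74.636 kPa.
σ'_f = 74.636 > σ'_p = 60 kPa, so the stress path crosses the preconsolidation pressure — recompression up to σ'_p, then virgin compression beyond:
S_c = H/(1+e₀)·[C_r·log₁₀(σ'_p/σ'_0) + C_c·log₁₀(σ'_f/σ'_p)]
    = 3/2.28 × [0.055×log₁₀(60/35.236) + 0.33×log₁₀(74.636/60)]
    = 1.3158 × [0.012714 + 0.031283] = 0.05789 m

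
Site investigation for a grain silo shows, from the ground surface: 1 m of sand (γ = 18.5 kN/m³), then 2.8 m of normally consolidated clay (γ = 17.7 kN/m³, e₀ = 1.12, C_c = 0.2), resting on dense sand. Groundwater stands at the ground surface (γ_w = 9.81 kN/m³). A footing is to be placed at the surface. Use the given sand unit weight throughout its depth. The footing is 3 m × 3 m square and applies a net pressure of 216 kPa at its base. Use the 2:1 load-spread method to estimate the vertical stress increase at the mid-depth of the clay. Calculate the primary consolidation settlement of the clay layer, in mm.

Mid-depth of clay below the ground surface: z = 1 + 2.8/2 = 2.4 m.
Total vertical stress at mid-clay: σ_v = 18.5×1 + 17.7×1.4 = 43.28 kPa.
Pore pressure: u = 9.81×(2.4 − 0) = 23.544 kPa.
Initial effective stress: σ'_0 = σ_v − u = 43.28 − 23.544 = 19.736 kPa.
Stress increase at mid-clay by the 2:1 spreading method:
Δσ = qBL/((B+z)(L+z)) = 216×3×3/((3+2.4)(3+2.4)) = 66.667 kPa
Final effective stress: σ'_f = σ'_0 + Δσ = 19.736 + 66.667 = 86.403 kPa.
Normally consolidated clay, so the full stress increment lies on the virgin compression line:
S_c = C_c·H/(1+e₀)·log₁₀(σ'_f/σ'_0) = 0.2×2.8/(1+1.12)×log₁₀(86.403/19.736)
    = 0.26415 × 0.64127 = 0.1694 m

S_c ≈ 169 mm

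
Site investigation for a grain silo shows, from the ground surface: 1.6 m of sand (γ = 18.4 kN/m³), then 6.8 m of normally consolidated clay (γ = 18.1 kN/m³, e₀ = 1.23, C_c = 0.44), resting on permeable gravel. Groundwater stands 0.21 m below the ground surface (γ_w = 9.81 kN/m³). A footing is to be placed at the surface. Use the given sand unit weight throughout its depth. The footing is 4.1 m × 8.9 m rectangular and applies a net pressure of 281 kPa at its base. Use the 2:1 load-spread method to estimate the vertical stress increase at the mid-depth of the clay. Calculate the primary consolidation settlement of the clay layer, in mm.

S_c ≈ 609 mm

Mid-depth of clay below the ground surface: z = 1.6 + 6.8/2 = 5 m.
Total vertical stress at mid-clay: σ_v = 18.4×1.6 + 18.1×3.4 = 90.98 kPa.
Pore pressure: u = 9.81×(5 − 0.21) = 46.99 kPa.
Initial effective stress: σ'_0 = σ_v − u = 90.98 − 46.99 = 43.99 kPa.
Stress increase at mid-clay by the 2:1 spreading method:
Δσ = qBL/((B+z)(L+z)) = 281×4.1×8.9/((4.1+5)(8.9+5)) = 81.063 kPa
Final effective stress: σ'_f = σ'_0 + Δσ = 43.99 + 81.063 = 125.05 kPa.
Normally consolidated clay, so the full stress increment lies on the virgin compression line:
S_c = C_c·H/(1+e₀)·log₁₀(σ'_f/σ'_0) = 0.44×6.8/(1+1.23)×log₁₀(125.05/43.99)
    = 1.3417 × 0.45373 = 0.6088 m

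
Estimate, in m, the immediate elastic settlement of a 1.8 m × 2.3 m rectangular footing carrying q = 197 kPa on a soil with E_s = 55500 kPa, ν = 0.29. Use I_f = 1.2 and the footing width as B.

S_e ≈ 0.00702 m

Immediate (elastic) settlement: S_e = q·B·(1−ν²)/E_s · I_f.
S_e = 197 × 1.8 × (1 − 0.29²) / 55500 × 1.2
    = 197 × 1.8 × 0.9159 / 55500 × 1.2
    = 0.007022 m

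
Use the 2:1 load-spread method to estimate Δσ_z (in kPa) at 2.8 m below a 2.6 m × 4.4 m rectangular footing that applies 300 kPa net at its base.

Δσ_z ≈ 88.3 kPa

By the 2:1 method the load spreads at 1 horizontal : 2 vertical, so at depth z the loaded area has grown by z in each plan dimension:
Δσ = qBL/((B+z)(L+z)) = 300×2.6×4.4/((2.6+2.8)(4.4+2.8)) = 88.272 kPa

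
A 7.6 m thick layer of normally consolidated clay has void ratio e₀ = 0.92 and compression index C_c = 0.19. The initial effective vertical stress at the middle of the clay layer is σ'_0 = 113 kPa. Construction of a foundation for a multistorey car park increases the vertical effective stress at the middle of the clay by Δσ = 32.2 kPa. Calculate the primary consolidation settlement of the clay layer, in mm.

Final effective stress: σ'_f = σ'_0 + Δσ = 113 + 32.2 = 145.2 kPa.
Normally consolidated clay, so the full stress increment lies on the virgin compression line:
S_c = C_c·H/(1+e₀)·log₁₀(σ'_f/σ'_0) = 0.19×7.6/(1+0.92)×log₁₀(145.2/113)
    = 0.75208 × 0.10889 = 0.08189 m

S_c ≈ 81.9 mm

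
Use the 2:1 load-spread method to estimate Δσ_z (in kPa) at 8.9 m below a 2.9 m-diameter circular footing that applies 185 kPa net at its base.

By the 2:1 method the load spreads at 1 horizontal : 2 vertical, so at depth z the loaded area has grown by z in each plan dimension:
Δσ ≈ qD²/(D+z)² = 185×2.9²/(2.9+8.9)² = 11.174 kPa

Δσ_z ≈ 11.2 kPa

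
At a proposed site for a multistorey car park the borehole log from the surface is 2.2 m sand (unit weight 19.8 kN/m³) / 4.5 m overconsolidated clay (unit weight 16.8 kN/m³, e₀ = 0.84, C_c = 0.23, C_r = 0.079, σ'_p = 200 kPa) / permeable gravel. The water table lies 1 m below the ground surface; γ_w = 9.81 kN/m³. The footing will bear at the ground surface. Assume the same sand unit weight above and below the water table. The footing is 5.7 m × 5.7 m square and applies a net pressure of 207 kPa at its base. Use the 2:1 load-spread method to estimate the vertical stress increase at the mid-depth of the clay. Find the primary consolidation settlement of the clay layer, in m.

S_c ≈ 0.0725 m

Mid-depth of clay below the ground surface: z = 2.2 + 4.5/2 = 4.45 m.
Total vertical stress at mid-clay: σ_v = 19.8×2.2 + 16.8×2.25 = 81.36 kPa.
Pore pressure: u = 9.81×(4.45 − 1) = 33.845 kPa.
Initial effective stress: σ'_0 = σ_v − u = 81.36 − 33.845 = 47.515 kPa.
Stress increase at mid-clay by the 2:1 spreading method:
Δσ = qBL/((B+z)(L+z)) = 207×5.7×5.7/((5.7+4.45)(5.7+4.45)) = 65.281 kPa
Final effective stress: σ'_f = 47.515 + 65.281 = 112.8 kPa.
σ'_f = 112.8 ≤ σ'_p = 200 kPa, so the clay remains overconsolidated and only the recompression index applies:
S_c = C_r·H/(1+e₀)·log₁₀(σ'_f/σ'_0) = 0.079×4.5/1.84×log₁₀(112.8/47.515)
    = 0.19321 × 0.37548 = 0.07255 m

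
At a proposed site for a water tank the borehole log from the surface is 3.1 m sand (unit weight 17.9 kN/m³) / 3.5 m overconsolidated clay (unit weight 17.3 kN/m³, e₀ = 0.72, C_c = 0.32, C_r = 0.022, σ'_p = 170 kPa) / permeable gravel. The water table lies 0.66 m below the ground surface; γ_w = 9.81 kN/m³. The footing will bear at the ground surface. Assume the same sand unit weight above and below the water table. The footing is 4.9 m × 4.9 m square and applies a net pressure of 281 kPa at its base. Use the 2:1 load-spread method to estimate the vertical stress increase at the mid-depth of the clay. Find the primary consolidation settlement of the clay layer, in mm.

S_c ≈ 18.5 mm

Mid-depth of clay below the ground surface: z = 3.1 + 3.5/2 = 4.85 m.
Total vertical stress at mid-clay: σ_v = 17.9×3.1 + 17.3×1.75 = 85.765 kPa.
Pore pressure: u = 9.81×(4.85 − 0.66) = 41.104 kPa.
Initial effective stress: σ'_0 = σ_v − u = 85.765 − 41.104 = 44.661 kPa.
Stress increase at mid-clay by the 2:1 spreading method:
Δσ = qBL/((B+z)(L+z)) = 281×4.9×4.9/((4.9+4.85)(4.9+4.85)) = 70.972 kPa
Final effective stress: σ'_f = 44.661 + 70.972 = 115.63 kPa.
σ'_f = 115.63 ≤ σ'_p = 170 kPa, so the clay remains overconsolidated and only the recompression index applies:
S_c = C_r·H/(1+e₀)·log₁₀(σ'_f/σ'_0) = 0.022×3.5/1.72×log₁₀(115.63/44.661)
    = 0.044768 × 0.41314 = 0.0185 m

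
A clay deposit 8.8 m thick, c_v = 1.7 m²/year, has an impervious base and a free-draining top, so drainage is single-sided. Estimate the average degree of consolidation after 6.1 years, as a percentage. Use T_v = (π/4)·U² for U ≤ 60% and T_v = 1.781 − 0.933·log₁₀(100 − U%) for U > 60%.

U ≈ 41.3 %

Drainage path length: H_d = H = 8.8 m (single drainage).
T_v = c_v·t/H_d² = 1.7×6.1/8.8² = 0.13391.
T_v = 0.13391 corresponds to the U ≤ 60% branch:
U = √(4T_v/π) = 0.4129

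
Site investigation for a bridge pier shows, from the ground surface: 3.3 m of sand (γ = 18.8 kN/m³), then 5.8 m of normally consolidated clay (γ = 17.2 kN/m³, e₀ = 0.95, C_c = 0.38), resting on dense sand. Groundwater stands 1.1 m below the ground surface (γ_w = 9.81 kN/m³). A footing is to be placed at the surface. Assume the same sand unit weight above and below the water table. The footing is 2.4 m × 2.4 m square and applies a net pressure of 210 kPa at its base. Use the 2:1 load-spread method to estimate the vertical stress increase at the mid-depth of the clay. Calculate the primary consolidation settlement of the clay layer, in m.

Mid-depth of clay below the ground surface: z = 3.3 + 5.8/2 = 6.2 m.
Total vertical stress at mid-clay: σ_v = 18.8×3.3 + 17.2×2.9 = 111.92 kPa.
Pore pressure: u = 9.81×(6.2 − 1.1) = 50.031 kPa.
Initial effective stress: σ'_0 = σ_v − u = 111.92 − 50.031 = 61.889 kPa.
Stress increase at mid-clay by the 2:1 spreading method:
Δσ = qBL/((B+z)(L+z)) = 210×2.4×2.4/((2.4+6.2)(2.4+6.2)) = 16.355 kPa
Final effective stress: σ'_f = σ'_0 + Δσ = 61.889 + 16.355 = 78.244 kPa.
Normally consolidated clay, so the full stress increment lies on the virgin compression line:
S_c = C_c·H/(1+e₀)·log₁₀(σ'_f/σ'_0) = 0.38×5.8/(1+0.95)×log₁₀(78.244/61.889)
    = 1.1303 × 0.10184 = 0.1151 m

S_c ≈ 0.115 m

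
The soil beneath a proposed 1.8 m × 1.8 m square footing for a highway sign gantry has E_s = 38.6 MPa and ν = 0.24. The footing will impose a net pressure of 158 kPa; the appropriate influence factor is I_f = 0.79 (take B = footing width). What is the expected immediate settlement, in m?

Immediate (elastic) settlement: S_e = q·B·(1−ν²)/E_s · I_f.
E_s = 38.6 MPa = 38600 kPa.
S_e = 158 × 1.8 × (1 − 0.24²) / 38600 × 0.79
    = 158 × 1.8 × 0.9424 / 38600 × 0.79
    = 0.005485 m

S_e ≈ 0.00549 m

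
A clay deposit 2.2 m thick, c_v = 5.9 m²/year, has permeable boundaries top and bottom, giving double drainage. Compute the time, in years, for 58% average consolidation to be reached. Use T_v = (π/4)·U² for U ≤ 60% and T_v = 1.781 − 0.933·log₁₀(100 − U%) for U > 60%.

Drainage path length: H_d = H/2 = 1.1 m (double drainage).
U ≤ 60%: T_v = (π/4)·U² = (π/4)×0.58² = 0.26421.
t = T_v·H_d²/c_v = 0.26421×1.1²/5.9 = 0.05419 years.

t ≈ 0.0542 years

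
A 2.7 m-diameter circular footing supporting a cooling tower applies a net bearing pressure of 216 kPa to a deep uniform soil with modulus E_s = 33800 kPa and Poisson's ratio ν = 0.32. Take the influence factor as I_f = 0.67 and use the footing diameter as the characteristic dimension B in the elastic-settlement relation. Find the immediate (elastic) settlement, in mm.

S_e ≈ 10.4 mm

Immediate (elastic) settlement: S_e = q·B·(1−ν²)/E_s · I_f.
S_e = 216 × 2.7 × (1 − 0.32²) / 33800 × 0.67
    = 216 × 2.7 × 0.8976 / 33800 × 0.67
    = 0.01038 m = 10.38 mm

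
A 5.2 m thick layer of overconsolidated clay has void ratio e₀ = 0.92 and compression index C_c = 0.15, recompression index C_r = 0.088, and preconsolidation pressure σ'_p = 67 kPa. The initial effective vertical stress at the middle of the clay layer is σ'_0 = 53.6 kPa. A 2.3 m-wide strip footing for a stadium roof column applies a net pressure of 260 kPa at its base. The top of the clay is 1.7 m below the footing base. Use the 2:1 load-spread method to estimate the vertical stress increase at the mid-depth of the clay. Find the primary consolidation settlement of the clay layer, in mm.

S_c ≈ 158 mm

Mid-depth of clay below the footing base: z = 1.7 + 5.2/2 = 4.3 m.
Stress increase at mid-clay by the 2:1 spreading method:
Δσ = qB/(B+z) = 260×2.3/(2.3+4.3) = 90.606 kPa
Final effective stress: σ'_f = 53.6 + 90.606 = 144.21 kPa.
σ'_f = 144.21 > σ'_p = 67 kPa, so the stress path crosses the preconsolidation pressure — recompression up to σ'_p, then virgin compression beyond:
S_c = H/(1+e₀)·[C_r·log₁₀(σ'_p/σ'_0) + C_c·log₁₀(σ'_f/σ'_p)]
    = 5.2/1.92 × [0.088×log₁₀(67/53.6) + 0.15×log₁₀(144.21/67)]
    = 2.7083 × [0.0085281 + 0.049938] = 0.1583 m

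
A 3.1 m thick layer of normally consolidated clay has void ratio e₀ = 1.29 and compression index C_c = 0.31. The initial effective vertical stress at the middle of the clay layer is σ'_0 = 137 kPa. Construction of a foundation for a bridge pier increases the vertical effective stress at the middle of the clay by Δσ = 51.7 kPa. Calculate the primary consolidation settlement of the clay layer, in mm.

S_c ≈ 58.4 mm

Final effective stress: σ'_f = σ'_0 + Δσ = 137 + 51.7 = 188.7 kPa.
Normally consolidated clay, so the full stress increment lies on the virgin compression line:
S_c = C_c·H/(1+e₀)·log₁₀(σ'_f/σ'_0) = 0.31×3.1/(1+1.29)×log₁₀(188.7/137)
    = 0.41965 × 0.13905 = 0.05835 m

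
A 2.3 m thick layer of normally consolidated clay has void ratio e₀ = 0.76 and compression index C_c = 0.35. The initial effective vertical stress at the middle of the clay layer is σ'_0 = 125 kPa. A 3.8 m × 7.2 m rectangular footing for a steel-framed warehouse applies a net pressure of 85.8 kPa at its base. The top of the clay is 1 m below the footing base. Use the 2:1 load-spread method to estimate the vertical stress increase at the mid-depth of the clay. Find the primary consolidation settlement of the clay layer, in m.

S_c ≈ 0.0578 m

Mid-depth of clay below the footing base: z = 1 + 2.3/2 = 2.15 m.
Stress increase at mid-clay by the 2:1 spreading method:
Δσ = qBL/((B+z)(L+z)) = 85.8×3.8×7.2/((3.8+2.15)(7.2+2.15)) = 42.196 kPa
Final effective stress: σ'_f = σ'_0 + Δσ = 125 + 42.196 = 167.2 kPa.
Normally consolidated clay, so the full stress increment lies on the virgin compression line:
S_c = C_c·H/(1+e₀)·log₁₀(σ'_f/σ'_0) = 0.35×2.3/(1+0.76)×log₁₀(167.2/125)
    = 0.45739 × 0.12633 = 0.05778 m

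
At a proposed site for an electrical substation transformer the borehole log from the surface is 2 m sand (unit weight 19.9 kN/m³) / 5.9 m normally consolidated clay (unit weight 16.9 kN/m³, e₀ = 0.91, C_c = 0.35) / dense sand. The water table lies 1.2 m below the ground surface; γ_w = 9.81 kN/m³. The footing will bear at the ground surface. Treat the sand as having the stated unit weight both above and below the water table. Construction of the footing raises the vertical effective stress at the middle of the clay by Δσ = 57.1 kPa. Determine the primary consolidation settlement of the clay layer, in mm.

S_c ≈ 344 mm

Mid-depth of clay below the ground surface: z = 2 + 5.9/2 = 4.95 m.
Total vertical stress at mid-clay: σ_v = 19.9×2 + 16.9×2.95 = 89.655 kPa.
Pore pressure: u = 9.81×(4.95 − 1.2) = 36.788 kPa.
Initial effective stress: σ'_0 = σ_v − u = 89.655 − 36.788 = 52.867 kPa.
Final effective stress: σ'_f = σ'_0 + Δσ = 52.867 + 57.1 = 109.97 kPa.
Normally consolidated clay, so the full stress increment lies on the virgin compression line:
S_c = C_c·H/(1+e₀)·log₁₀(σ'_f/σ'_0) = 0.35×5.9/(1+0.91)×log₁₀(109.97/52.867)
    = 1.0812 × 0.31809 = 0.3439 m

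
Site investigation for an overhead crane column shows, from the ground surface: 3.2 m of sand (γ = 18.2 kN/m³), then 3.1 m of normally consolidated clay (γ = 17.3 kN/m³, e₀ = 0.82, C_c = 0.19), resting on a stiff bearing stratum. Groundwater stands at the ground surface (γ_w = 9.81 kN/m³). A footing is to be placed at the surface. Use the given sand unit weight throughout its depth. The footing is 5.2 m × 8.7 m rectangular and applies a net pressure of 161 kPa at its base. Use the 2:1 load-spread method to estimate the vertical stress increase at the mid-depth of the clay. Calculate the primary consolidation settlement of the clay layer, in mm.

S_c ≈ 124 mm

Mid-depth of clay below the ground surface: z = 3.2 + 3.1/2 = 4.75 m.
Total vertical stress at mid-clay: σ_v = 18.2×3.2 + 17.3×1.55 = 85.055 kPa.
Pore pressure: u = 9.81×(4.75 − 0) = 46.598 kPa.
Initial effective stress: σ'_0 = σ_v − u = 85.055 − 46.598 = 38.457 kPa.
Stress increase at mid-clay by the 2:1 spreading method:
Δσ = qBL/((B+z)(L+z)) = 161×5.2×8.7/((5.2+4.75)(8.7+4.75)) = 54.426 kPa
Final effective stress: σ'_f = σ'_0 + Δσ = 38.457 + 54.426 = 92.883 kPa.
Normally consolidated clay, so the full stress increment lies on the virgin compression line:
S_c = C_c·H/(1+e₀)·log₁₀(σ'_f/σ'_0) = 0.19×3.1/(1+0.82)×log₁₀(92.883/38.457)
    = 0.32363 × 0.38296 = 0.1239 m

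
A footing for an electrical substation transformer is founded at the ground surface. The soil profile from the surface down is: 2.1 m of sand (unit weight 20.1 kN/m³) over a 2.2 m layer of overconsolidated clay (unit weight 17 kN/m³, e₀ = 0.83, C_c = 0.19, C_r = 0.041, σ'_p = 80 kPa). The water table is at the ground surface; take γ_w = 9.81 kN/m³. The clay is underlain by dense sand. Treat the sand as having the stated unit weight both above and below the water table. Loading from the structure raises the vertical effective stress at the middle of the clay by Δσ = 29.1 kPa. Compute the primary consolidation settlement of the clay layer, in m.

Mid-depth of clay below the ground surface: z = 2.1 + 2.2/2 = 3.2 m.
Total vertical stress at mid-clay: σ_v = 20.1×2.1 + 17×1.1 = 60.91 kPa.
Pore pressure: u = 9.81×(3.2 − 0) = 31.392 kPa.
Initial effective stress: σ'_0 = σ_v − u = 60.91 − 31.392 = 29.518 kPa.
Final effective stress: σ'_f = 29.518 + 29.1 = 58.618 kPa.
σ'_f = 58.618 ≤ σ'_p = 80 kPa, so the clay remains overconsolidated and only the recompression index applies:
S_c = C_r·H/(1+e₀)·log₁₀(σ'_f/σ'_0) = 0.041×2.2/1.83×log₁₀(58.618/29.518)
    = 0.04929 × 0.29794 = 0.01469 m

S_c ≈ 0.0147 m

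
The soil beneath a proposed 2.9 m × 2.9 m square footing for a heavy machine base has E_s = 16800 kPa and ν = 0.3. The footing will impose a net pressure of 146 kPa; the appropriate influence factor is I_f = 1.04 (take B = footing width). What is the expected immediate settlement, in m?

S_e ≈ 0.0239 m

Immediate (elastic) settlement: S_e = q·B·(1−ν²)/E_s · I_f.
S_e = 146 × 2.9 × (1 − 0.3²) / 16800 × 1.04
    = 146 × 2.9 × 0.91 / 16800 × 1.04
    = 0.02385 m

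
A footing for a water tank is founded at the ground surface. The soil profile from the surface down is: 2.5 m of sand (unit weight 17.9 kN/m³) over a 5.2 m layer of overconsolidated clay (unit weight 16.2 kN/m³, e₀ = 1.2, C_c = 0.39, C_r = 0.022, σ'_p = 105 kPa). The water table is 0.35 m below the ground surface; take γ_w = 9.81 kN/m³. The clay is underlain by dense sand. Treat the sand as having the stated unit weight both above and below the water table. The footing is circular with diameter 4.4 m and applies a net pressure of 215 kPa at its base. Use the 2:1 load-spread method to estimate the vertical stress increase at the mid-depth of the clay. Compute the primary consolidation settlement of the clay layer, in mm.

S_c ≈ 17.2 mm

Mid-depth of clay below the ground surface: z = 2.5 + 5.2/2 = 5.1 m.
Total vertical stress at mid-clay: σ_v = 17.9×2.5 + 16.2×2.6 = 86.87 kPa.
Pore pressure: u = 9.81×(5.1 − 0.35) = 46.598 kPa.
Initial effective stress: σ'_0 = σ_v − u = 86.87 − 46.598 = 40.272 kPa.
Stress increase at mid-clay by the 2:1 spreading method:
Δσ ≈ qD²/(D+z)² = 215×4.4²/(4.4+5.1)² = 46.121 kPa
Final effective stress: σ'_f = 40.272 + 46.121 = 86.393 kPa.
σ'_f = 86.393 ≤ σ'_p = 105 kPa, so the clay remains overconsolidated and only the recompression index applies:
S_c = C_r·H/(1+e₀)·log₁₀(σ'_f/σ'_0) = 0.022×5.2/2.2×log₁₀(86.393/40.272)
    = 0.051999 × 0.33148 = 0.01724 m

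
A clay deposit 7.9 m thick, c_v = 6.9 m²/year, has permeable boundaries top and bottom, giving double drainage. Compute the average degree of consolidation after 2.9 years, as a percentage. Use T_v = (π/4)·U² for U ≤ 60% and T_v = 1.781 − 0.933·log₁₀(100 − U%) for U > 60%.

U ≈ 96.6 %

Drainage path length: H_d = H/2 = 3.95 m (double drainage).
T_v = c_v·t/H_d² = 6.9×2.9/3.95² = 1.2825.
T_v = 1.2825 corresponds to the U > 60% branch:
U = 1 − 10^((1.781 − T_v)/0.933)/100 = 0.9658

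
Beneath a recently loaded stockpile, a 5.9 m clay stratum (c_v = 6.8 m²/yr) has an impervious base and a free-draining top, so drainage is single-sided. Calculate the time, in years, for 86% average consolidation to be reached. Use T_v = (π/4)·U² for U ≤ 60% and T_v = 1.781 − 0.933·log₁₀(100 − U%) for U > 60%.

t ≈ 3.64 years

Drainage path length: H_d = H = 5.9 m (single drainage).
U > 60%: T_v = 1.781 − 0.933·log₁₀(100 − 86) = 0.71166.
t = T_v·H_d²/c_v = 0.71166×5.9²/6.8 = 3.643 years.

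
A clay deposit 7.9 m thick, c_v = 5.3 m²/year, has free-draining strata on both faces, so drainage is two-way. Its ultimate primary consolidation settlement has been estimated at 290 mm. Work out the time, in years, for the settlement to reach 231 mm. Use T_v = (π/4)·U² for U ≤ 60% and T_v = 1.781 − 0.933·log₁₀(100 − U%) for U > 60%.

Drainage path length: H_d = H/2 = 3.95 m (double drainage).
U = S(t)/S_ult = 231/290 = 0.7966.
U > 60%: T_v = 1.781 − 0.933·log₁₀(100 − 79.655) = 0.56021.
t = T_v·H_d²/c_v = 0.56021×3.95²/5.3 = 1.649 years.

t ≈ 1.65 years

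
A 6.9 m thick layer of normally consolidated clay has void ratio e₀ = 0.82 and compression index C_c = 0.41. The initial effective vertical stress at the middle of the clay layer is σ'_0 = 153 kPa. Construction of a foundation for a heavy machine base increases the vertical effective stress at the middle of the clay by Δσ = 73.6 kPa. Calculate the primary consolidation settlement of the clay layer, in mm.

Final effective stress: σ'_f = σ'_0 + Δσ = 153 + 73.6 = 226.6 kPa.
Normally consolidated clay, so the full stress increment lies on the virgin compression line:
S_c = C_c·H/(1+e₀)·log₁₀(σ'_f/σ'_0) = 0.41×6.9/(1+0.82)×log₁₀(226.6/153)
    = 1.5544 × 0.17057 = 0.2651 m

S_c ≈ 265 mm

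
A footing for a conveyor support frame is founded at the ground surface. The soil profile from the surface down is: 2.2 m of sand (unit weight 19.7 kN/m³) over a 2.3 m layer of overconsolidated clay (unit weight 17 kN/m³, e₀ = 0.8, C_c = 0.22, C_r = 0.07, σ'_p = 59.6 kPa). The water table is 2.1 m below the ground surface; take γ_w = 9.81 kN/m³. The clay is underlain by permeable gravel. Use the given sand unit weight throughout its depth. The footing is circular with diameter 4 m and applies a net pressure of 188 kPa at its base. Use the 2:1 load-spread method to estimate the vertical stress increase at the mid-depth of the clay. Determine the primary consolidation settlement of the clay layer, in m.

Mid-depth of clay below the ground surface: z = 2.2 + 2.3/2 = 3.35 m.
Total vertical stress at mid-clay: σ_v = 19.7×2.2 + 17×1.15 = 62.89 kPa.
Pore pressure: u = 9.81×(3.35 − 2.1) = 12.263 kPa.
Initial effective stress: σ'_0 = σ_v − u = 62.89 − 12.263 = 50.627 kPa.
Stress increase at mid-clay by the 2:1 spreading method:
Δσ ≈ qD²/(D+z)² = 188×4²/(4+3.35)² = 55.681 kPa
Final effective stress: σ'_f = 50.627 + 55.681 = 106.31 kPa.
σ'_f = 106.31 > σ'_p = 59.6 kPa, so the stress path crosses the preconsolidation pressure — recompression up to σ'_p, then virgin compression beyond:
S_c = H/(1+e₀)·[C_r·log₁₀(σ'_p/σ'_0) + C_c·log₁₀(σ'_f/σ'_p)]
    = 2.3/1.8 × [0.07×log₁₀(59.6/50.627) + 0.22×log₁₀(106.31/59.6)]
    = 1.2778 × [0.0049605 + 0.055292] = 0.07699 m

S_c ≈ 0.077 m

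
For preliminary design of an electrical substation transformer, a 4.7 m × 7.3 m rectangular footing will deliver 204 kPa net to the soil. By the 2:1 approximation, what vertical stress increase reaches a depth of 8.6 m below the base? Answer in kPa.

By the 2:1 method the load spreads at 1 horizontal : 2 vertical, so at depth z the loaded area has grown by z in each plan dimension:
Δσ = qBL/((B+z)(L+z)) = 204×4.7×7.3/((4.7+8.6)(7.3+8.6)) = 33.098 kPa

Δσ_z ≈ 33.1 kPa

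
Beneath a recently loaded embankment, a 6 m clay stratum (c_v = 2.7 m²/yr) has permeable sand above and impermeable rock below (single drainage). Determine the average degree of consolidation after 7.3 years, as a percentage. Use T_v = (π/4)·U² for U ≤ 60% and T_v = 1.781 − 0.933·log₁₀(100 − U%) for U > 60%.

Drainage path length: H_d = H = 6 m (single drainage).
T_v = c_v·t/H_d² = 2.7×7.3/6² = 0.5475.
T_v = 0.5475 corresponds to the U > 60% branch:
U = 1 − 10^((1.781 − T_v)/0.933)/100 = 0.7901

U ≈ 79 %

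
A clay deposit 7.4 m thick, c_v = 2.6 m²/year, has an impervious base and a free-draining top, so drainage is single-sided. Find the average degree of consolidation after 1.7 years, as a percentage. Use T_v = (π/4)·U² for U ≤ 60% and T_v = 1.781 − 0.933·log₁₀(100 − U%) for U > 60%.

U ≈ 32.1 %

Drainage path length: H_d = H = 7.4 m (single drainage).
T_v = c_v·t/H_d² = 2.6×1.7/7.4² = 0.080716.
T_v = 0.080716 corresponds to the U ≤ 60% branch:
U = √(4T_v/π) = 0.3206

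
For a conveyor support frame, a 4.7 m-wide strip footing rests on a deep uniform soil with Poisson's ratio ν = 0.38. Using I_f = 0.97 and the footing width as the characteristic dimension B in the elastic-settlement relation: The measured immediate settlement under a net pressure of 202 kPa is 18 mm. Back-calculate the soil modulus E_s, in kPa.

S_e = q·B·(1−ν²)/E_s · I_f  ⇒  E_s = q·B·(1−ν²)·I_f / S_e.
E_s = 202 × 4.7 × 0.8556 × 0.97 / 0.018 = 43770 kPa

E_s ≈ 43800 kPa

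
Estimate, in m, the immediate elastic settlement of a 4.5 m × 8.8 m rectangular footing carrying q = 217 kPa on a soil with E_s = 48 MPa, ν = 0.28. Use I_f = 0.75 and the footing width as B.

S_e ≈ 0.0141 m

Immediate (elastic) settlement: S_e = q·B·(1−ν²)/E_s · I_f.
E_s = 48 MPa = 48000 kPa.
S_e = 217 × 4.5 × (1 − 0.28²) / 48000 × 0.75
    = 217 × 4.5 × 0.9216 / 48000 × 0.75
    = 0.01406 m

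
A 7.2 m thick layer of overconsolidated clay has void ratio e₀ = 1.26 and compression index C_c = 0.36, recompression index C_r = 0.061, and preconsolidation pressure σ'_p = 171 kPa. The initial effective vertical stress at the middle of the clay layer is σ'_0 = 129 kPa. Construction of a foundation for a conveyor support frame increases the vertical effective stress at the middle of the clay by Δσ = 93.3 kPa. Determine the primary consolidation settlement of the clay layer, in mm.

S_c ≈ 154 mm

Final effective stress: σ'_f = 129 + 93.3 = 222.3 kPa.
σ'_f = 222.3 > σ'_p = 171 kPa, so the stress path crosses the preconsolidation pressure — recompression up to σ'_p, then virgin compression beyond:
S_c = H/(1+e₀)·[C_r·log₁₀(σ'_p/σ'_0) + C_c·log₁₀(σ'_f/σ'_p)]
    = 7.2/2.26 × [0.061×log₁₀(171/129) + 0.36×log₁₀(222.3/171)]
    = 3.1858 × [0.0074668 + 0.04102] = 0.1545 m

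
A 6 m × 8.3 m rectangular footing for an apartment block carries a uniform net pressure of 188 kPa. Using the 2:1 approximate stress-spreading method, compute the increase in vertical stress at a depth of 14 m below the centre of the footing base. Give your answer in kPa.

By the 2:1 method the load spreads at 1 horizontal : 2 vertical, so at depth z the loaded area has grown by z in each plan dimension:
Δσ = qBL/((B+z)(L+z)) = 188×6×8.3/((6+14)(8.3+14)) = 20.992 kPa

Δσ_z ≈ 21 kPa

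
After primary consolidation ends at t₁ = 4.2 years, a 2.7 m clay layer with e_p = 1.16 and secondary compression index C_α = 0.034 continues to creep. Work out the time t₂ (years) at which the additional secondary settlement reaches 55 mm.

t₂ ≈ 82.7 years

S_s = C_α·H/(1+e_p)·log₁₀(t₂/t₁) ⇒ log₁₀(t₂/t₁) = S_s·(1+e_p)/(C_α·H).
log₁₀(t₂/t₁) = 0.055 × (1+1.16) / (0.034×2.7) = 1.294
t₂ = t₁ × 10^1.294 = 4.2 × 19.68 = 82.67 years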